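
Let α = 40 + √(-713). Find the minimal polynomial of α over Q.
m_α(x) = x^2 - 80x + 2313

From α - 40 = √(-713), squaring gives (α - 40)^2 = -713, i.e. α^2 - 80α + 1600 = -713, so α^2 - 80α + 2313 = 0. The discriminant of x^2 - 80x + 2313 is (-80)^2 - 4·(2313) = 6400 - 9252 = -2852, and 4·(-713) is not a perfect square in Q since -713 is squarefree and ≠ 1. Hence x^2 - 80x + 2313 is irreducible over Q and is the minimal polynomial of α.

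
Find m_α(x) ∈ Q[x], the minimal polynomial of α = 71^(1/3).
m_α(x) = x^3 - 71

α satisfies α^3 = 71, so x^3 - 71 annihilates α. By the rational root test, a rational root p/q (in lowest terms) of x^3 - 71 would satisfy p^3 = 71 q^3, forcing q = 1 and p^3 = 71; but 71 is not a perfect cube, contradiction. A monic cubic over Q with no rational root is irreducible (any nontrivial factorization would include a linear factor). Hence x^3 - 71 is the minimal polynomial of α, and in particular [Q(α):Q] = 3.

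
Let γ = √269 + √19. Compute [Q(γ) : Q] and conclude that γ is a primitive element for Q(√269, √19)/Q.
[Q(γ) : Q] = 4 (equivalently, Q(γ) = Q(√269, √19))

Obviously Q(γ) ⊆ Q(√269, √19), and [Q(√269, √19):Q] = 4 (since 269, 19 are distinct squarefree integers > 1 with 5111 not a perfect square). To show equality we compute the minimal polynomial of γ. From γ = √269 + √19: γ^2 = 269 + 2√(5111) + 19 = 288 + 2√(5111), so γ^2 - 288 = 2√(5111); squaring, (γ^2 - 288)^2 = 4·5111, i.e. γ^4 - 576γ^2 + 82944 - 20444 = 0, i.e. γ^4 - 576γ^2 + 62500 = 0. So γ is a root of x^4 - 576x^2 + 62500. This polynomial is irreducible over Q: it has no rational root (each ±√269 ± √19 is irrational), and any factorization into two quadratics over Q would force √(5111) ∈ Q (pairing opposite roots) or √269, √19 ∈ Q (other pairings), all impossible. Hence [Q(γ):Q] = 4 = [Q(√269, √19):Q], so Q(γ) = Q(√269, √19).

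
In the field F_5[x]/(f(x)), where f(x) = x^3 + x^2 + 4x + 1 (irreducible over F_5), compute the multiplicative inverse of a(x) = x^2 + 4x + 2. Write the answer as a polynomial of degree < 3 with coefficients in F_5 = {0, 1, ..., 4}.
a(x)^(-1) ≡ x^2 + 3x + 1 (mod f(x))

Since f is irreducible over F_5, F_5[x]/(f) is a field and a(x) ≠ 0 has an inverse. Apply the extended Euclidean algorithm to f(x) and a(x) in F_5[x]: f(x) = (x + 2)·a(x) + (4x + 2);  a(x) = (4x + 4)·(4x + 2) + (4). The last nonzero remainder is the constant 4 = gcd(f, a) in F_5. Back-substituting through the division chain expresses 4 = s(x)·a(x) + t(x)·f(x) with s(x) ≡ 4x^2 + 2x + 4 (mod f), so (4x^2 + 2x + 4)·a(x) ≡ 4 (mod f). Multiplying by 4^(-1) ≡ 4 in F_5 gives a(x)^(-1) ≡ 4·(4x^2 + 2x + 4) ≡ x^2 + 3x + 1 (mod f). Check: (x^2 + 4x + 2)·(x^2 + 3x + 1) = x^4 + 2x^3 + 2 ≡ 1 (mod x^3 + x^2 + 4x + 1).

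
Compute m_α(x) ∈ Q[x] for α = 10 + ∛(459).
m_α(x) = x^3 - 30x^2 + 300x - 1459

Set β = α - 10 = ∛(459), so β^3 = 459. Then (α - 10)^3 - 459 = 0, i.e. α is a root of g(x) = (x - 10)^3 - 459 = x^3 - 30x^2 + 300x - 1459. Since g(x) = h(x - 10) where h(x) = x^3 - 459, and h is irreducible over Q (because 459 is not a perfect cube, so h has no rational root, and a monic cubic with no rational root is irreducible), g is also irreducible (irreducibility is preserved under the substitution x → x - 10). Hence m_α(x) = x^3 - 30x^2 + 300x - 1459.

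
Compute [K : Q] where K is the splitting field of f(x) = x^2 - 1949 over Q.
[K : Q] = 2

f(x) = x^2 - 1949 factors as (x - √1949)(x + √1949). The splitting field is K = Q(√1949). Since 1949 is squarefree and > 1, it is not a perfect square, so x^2 - 1949 is irreducible over Q and [Q(√1949) : Q] = 2. Hence [K : Q] = 2.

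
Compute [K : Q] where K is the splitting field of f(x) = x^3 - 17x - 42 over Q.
[K : Q] = 6

By the rational root test, any rational root of the monic integer polynomial f(x) = x^3 - 17x - 42 must be an integer dividing the constant term -42, i.e. one of ±{1, 2, 3, 6, 7, 14, 21, 42}. Evaluating: f(1) = -58, f(-1) = -26, f(2) = -68, f(-2) = -16, f(3) = -66, f(-3) = -18, f(6) = 72, f(-6) = -156, f(7) = 182, f(-7) = -266, f(14) = 2464, f(-14) = -2548, f(21) = 8862, f(-21) = -8946, f(42) = 73332, f(-42) = -73416; none is 0, so f has no rational root and is therefore irreducible over Q (a cubic with no linear factor over a field is irreducible). For an irreducible cubic, the Galois group is A_3 or S_3 according as the discriminant disc(f) = -4a^3 - 27b^2 = -4·(-17)^3 - 27·(-42)^2 = -27976 is or is not a square in Q. Here disc(f) = -27976 is not a perfect square in Q, so the Galois group of f over Q is not contained in A_3 and must be all of S_3. The splitting field has degree |S_3| = 6 over Q, so [K : Q] = 6.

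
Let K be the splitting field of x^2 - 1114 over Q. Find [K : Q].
[K : Q] = 2

f(x) = x^2 - 1114 factors as (x - √1114)(x + √1114). The splitting field is K = Q(√1114). Since 1114 is squarefree and > 1, it is not a perfect square, so x^2 - 1114 is irreducible over Q and [Q(√1114) : Q] = 2. Hence [K : Q] = 2.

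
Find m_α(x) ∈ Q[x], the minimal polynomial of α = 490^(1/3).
m_α(x) = x^3 - 490

α satisfies α^3 = 490, so x^3 - 490 annihilates α. By the rational root test, a rational root p/q (in lowest terms) of x^3 - 490 would satisfy p^3 = 490 q^3, forcing q = 1 and p^3 = 490; but 490 is not a perfect cube, contradiction. A monic cubic over Q with no rational root is irreducible (any nontrivial factorization would include a linear factor). Hence x^3 - 490 is the minimal polynomial of α, and in particular [Q(α):Q] = 3.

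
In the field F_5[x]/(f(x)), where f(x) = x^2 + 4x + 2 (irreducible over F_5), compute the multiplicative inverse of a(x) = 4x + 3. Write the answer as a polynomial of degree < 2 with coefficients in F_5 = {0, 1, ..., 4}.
a(x)^(-1) ≡ 2x + 4 (mod f(x))

Since f is irreducible over F_5, F_5[x]/(f) is a field and a(x) ≠ 0 has an inverse. Apply the extended Euclidean algorithm to f(x) and a(x) in F_5[x]: f(x) = (4x + 3)·a(x) + (3). The last nonzero remainder is the constant 3 = gcd(f, a) in F_5. Back-substituting through the division chain expresses 3 = s(x)·a(x) + t(x)·f(x) with s(x) ≡ x + 2 (mod f), so (x + 2)·a(x) ≡ 3 (mod f). Multiplying by 3^(-1) ≡ 2 in F_5 gives a(x)^(-1) ≡ 2·(x + 2) ≡ 2x + 4 (mod f). Check: (4x + 3)·(2x + 4) = 3x^2 + 2x + 2 ≡ 1 (mod x^2 + 4x + 2).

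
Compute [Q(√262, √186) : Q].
[Q(√262, √186) : Q] = 4

[Q(√262):Q] = 2 (min poly x^2 - 262, irreducible since 262 is squarefree > 1). For the top step, suppose √186 ∈ Q(√262), say √186 = c + d√262 with c, d ∈ Q. Squaring: 186 = c^2 + 262d^2 + 2cd√262. Since √262 ∉ Q this forces 2cd = 0. If d = 0 then √186 = c ∈ Q, contradicting 186 squarefree > 1. If c = 0 then 186 = 262d^2, so 262·186 = (262d)^2 is a perfect square in Q — but 262·186 = 48732 is not a perfect square (since 262 and 186 are distinct squarefree integers). Contradiction. Hence √186 ∉ Q(√262), so x^2 - 186 stays irreducible over Q(√262) and [Q(√262, √186) : Q(√262)] = 2. By the tower law, [Q(√262, √186) : Q] = 2 · 2 = 4.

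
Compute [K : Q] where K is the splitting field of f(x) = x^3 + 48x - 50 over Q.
[K : Q] = 6

By the rational root test, any rational root of the monic integer polynomial f(x) = x^3 + 48x - 50 must be an integer dividing the constant term -50, i.e. one of ±{1, 2, 5, 10, 25, 50}. Evaluating: f(1) = -1, f(-1) = -99, f(2) = 54, f(-2) = -154, f(5) = 315, f(-5) = -415, f(10) = 1430, f(-10) = -1530, f(25) = 16775, f(-25) = -16875, f(50) = 127350, f(-50) = -127450; none is 0, so f has no rational root and is therefore irreducible over Q (a cubic with no linear factor over a field is irreducible). For an irreducible cubic, the Galois group is A_3 or S_3 according as the discriminant disc(f) = -4a^3 - 27b^2 = -4·(48)^3 - 27·(-50)^2 = -509868 is or is not a square in Q. Here disc(f) = -509868 is not a perfect square in Q, so the Galois group of f over Q is not contained in A_3 and must be all of S_3. The splitting field has degree |S_3| = 6 over Q, so [K : Q] = 6.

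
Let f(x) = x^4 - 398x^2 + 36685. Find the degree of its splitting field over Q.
[K : Q] = 4

Solving the quadratic in x^2: x^2 = (398 ± √(398^2 - 4·36685))/2 = (398 ± √11664)/2 = (398 ± 108)/2, giving x^2 = 145 or x^2 = 253. So f(x) = (x^2 - 145)(x^2 - 253) and the roots of f are ±√145, ±√253. Hence the splitting field is K = Q(√145, √253). Since 145 and 253 are distinct squarefree integers > 1, their product 36685 is not a perfect square, so √253 ∉ Q(√145). By the tower law [K:Q] = [Q(√145,√253):Q(√145)] · [Q(√145):Q] = 2 · 2 = 4.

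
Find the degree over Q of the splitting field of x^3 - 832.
[K : Q] = 6

The roots of x^3 - 832 are ∛832, ω∛832, ω^2∛832 where ω = e^(2πi/3) is a primitive cube root of unity, so K = Q(∛832, ω). Now [Q(∛832):Q] = 3 (since 832 is not a perfect cube, x^3 - 832 is irreducible) and [Q(ω):Q] = 2. Both 2 and 3 divide [K:Q], and [K:Q] ≤ 3·2 = 6, so [K:Q] = 6. (Equivalently: Q(∛832) ⊂ R but ω ∉ R, so [K : Q(∛832)] = 2.)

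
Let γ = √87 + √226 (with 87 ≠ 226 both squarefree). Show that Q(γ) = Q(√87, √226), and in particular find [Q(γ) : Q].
[Q(γ) : Q] = 4 (equivalently, Q(γ) = Q(√87, √226))

Obviously Q(γ) ⊆ Q(√87, √226), and [Q(√87, √226):Q] = 4 (since 87, 226 are distinct squarefree integers > 1 with 19662 not a perfect square). To show equality we compute the minimal polynomial of γ. From γ = √87 + √226: γ^2 = 87 + 2√(19662) + 226 = 313 + 2√(19662), so γ^2 - 313 = 2√(19662); squaring, (γ^2 - 313)^2 = 4·19662, i.e. γ^4 - 626γ^2 + 97969 - 78648 = 0, i.e. γ^4 - 626γ^2 + 19321 = 0. So γ is a root of x^4 - 626x^2 + 19321. This polynomial is irreducible over Q: it has no rational root (each ±√87 ± √226 is irrational), and any factorization into two quadratics over Q would force √(19662) ∈ Q (pairing opposite roots) or √87, √226 ∈ Q (other pairings), all impossible. Hence [Q(γ):Q] = 4 = [Q(√87, √226):Q], so Q(γ) = Q(√87, √226).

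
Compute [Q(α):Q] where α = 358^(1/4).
[Q(α):Q] = 4

α is a root of x^4 - 358. By Eisenstein's criterion at the prime p = 2 (which divides the constant term 358 but p^2 = 4 does not, since 358 is squarefree), x^4 - 358 is irreducible over Q. Hence [Q(α):Q] = 4.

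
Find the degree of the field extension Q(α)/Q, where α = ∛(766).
[Q(α):Q] = 3

The minimal polynomial of α is x^3 - 766, irreducible over Q since 766 is not a perfect cube (so x^3 - 766 has no rational root). Hence [Q(α):Q] = deg(m_α) = 3.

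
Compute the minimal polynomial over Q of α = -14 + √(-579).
m_α(x) = x^2 + 28x + 775

From α + 14 = √(-579), squaring gives (α + 14)^2 = -579, i.e. α^2 + 28α + 196 = -579, so α^2 + 28α + 775 = 0. The discriminant of x^2 + 28x + 775 is (28)^2 - 4·(775) = 784 - 3100 = -2316, and 4·(-579) is not a perfect square in Q since -579 is squarefree and ≠ 1. Hence x^2 + 28x + 775 is irreducible over Q and is the minimal polynomial of α.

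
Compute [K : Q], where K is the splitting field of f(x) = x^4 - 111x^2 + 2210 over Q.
[K : Q] = 4

Solving the quadratic in x^2: x^2 = (111 ± √(111^2 - 4·2210))/2 = (111 ± √3481)/2 = (111 ± 59)/2, giving x^2 = 26 or x^2 = 85. So f(x) = (x^2 - 26)(x^2 - 85) and the roots of f are ±√26, ±√85. Hence the splitting field is K = Q(√26, √85). Since 26 and 85 are distinct squarefree integers > 1, their product 2210 is not a perfect square, so √85 ∉ Q(√26). By the tower law [K:Q] = [Q(√26,√85):Q(√26)] · [Q(√26):Q] = 2 · 2 = 4.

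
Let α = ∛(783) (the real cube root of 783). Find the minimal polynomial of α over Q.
m_α(x) = x^3 - 783

α satisfies α^3 = 783, so x^3 - 783 annihilates α. By the rational root test, a rational root p/q (in lowest terms) of x^3 - 783 would satisfy p^3 = 783 q^3, forcing q = 1 and p^3 = 783; but 783 is not a perfect cube, contradiction. A monic cubic over Q with no rational root is irreducible (any nontrivial factorization would include a linear factor). Hence x^3 - 783 is the minimal polynomial of α, and in particular [Q(α):Q] = 3.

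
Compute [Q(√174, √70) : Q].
[Q(√174, √70) : Q] = 4

[Q(√174):Q] = 2 (min poly x^2 - 174, irreducible since 174 is squarefree > 1). For the top step, suppose √70 ∈ Q(√174), say √70 = c + d√174 with c, d ∈ Q. Squaring: 70 = c^2 + 174d^2 + 2cd√174. Since √174 ∉ Q this forces 2cd = 0. If d = 0 then √70 = c ∈ Q, contradicting 70 squarefree > 1. If c = 0 then 70 = 174d^2, so 174·70 = (174d)^2 is a perfect square in Q — but 174·70 = 12180 is not a perfect square (since 174 and 70 are distinct squarefree integers). Contradiction. Hence √70 ∉ Q(√174), so x^2 - 70 stays irreducible over Q(√174) and [Q(√174, √70) : Q(√174)] = 2. By the tower law, [Q(√174, √70) : Q] = 2 · 2 = 4.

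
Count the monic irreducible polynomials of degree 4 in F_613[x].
There are 35300491398 monic irreducible polynomials of degree 4 over F_613

Each element of F_{613^4} that lies in no proper subfield is a root of exactly one monic irreducible of degree 4 over F_613, and each such polynomial has 4 distinct roots in F_{613^4}. By Möbius inversion the count is N_613(4) = (1/4) Σ_{d|4} μ(4/d) · 613^d = (1/4)(μ(4)·613^1 + μ(2)·613^2 + μ(1)·613^4) = 141201965592/4 = 35300491398.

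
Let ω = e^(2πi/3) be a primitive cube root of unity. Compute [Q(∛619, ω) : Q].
[Q(∛619, ω) : Q] = 6

[Q(∛619):Q] = 3 (min poly x^3 - 619, irreducible since 619 is not a perfect cube). [Q(ω):Q] = 2 (min poly x^2 + x + 1). Since Q(∛619) ⊂ R and ω ∉ R, we have ω ∉ Q(∛619), so x^2 + x + 1 remains irreducible over Q(∛619) and [Q(∛619, ω) : Q(∛619)] = 2. By the tower law, [Q(∛619, ω) : Q] = 3 · 2 = 6. (In fact Q(∛619, ω) is the splitting field of x^3 - 619 over Q.)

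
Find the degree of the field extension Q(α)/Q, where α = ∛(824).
[Q(α):Q] = 3

The minimal polynomial of α is x^3 - 824, irreducible over Q since 824 is not a perfect cube (so x^3 - 824 has no rational root). Hence [Q(α):Q] = deg(m_α) = 3.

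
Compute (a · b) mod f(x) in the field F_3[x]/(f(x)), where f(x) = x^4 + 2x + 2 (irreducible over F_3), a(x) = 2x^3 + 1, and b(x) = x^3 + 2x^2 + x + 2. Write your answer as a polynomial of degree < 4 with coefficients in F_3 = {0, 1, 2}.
a · b ≡ x^3 + 2x^2 + x + 1 (mod f(x))

Multiply in F_3[x]: a(x)·b(x) = (2x^3 + 1)·(x^3 + 2x^2 + x + 2) = 2x^6 + x^5 + 2x^4 + 2x^3 + 2x^2 + x + 2. This has degree ≥ 4, so divide by f(x) over F_3: 2x^6 + x^5 + 2x^4 + 2x^3 + 2x^2 + x + 2 = (2x^2 + x + 2)·(x^4 + 2x + 2) + (x^3 + 2x^2 + x + 1). Hence a·b ≡ x^3 + 2x^2 + x + 1 (mod f). (F_3[x]/(f) is a field with 3^4 = 81 elements since f is irreducible of degree 4.)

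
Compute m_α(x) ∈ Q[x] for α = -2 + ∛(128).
m_α(x) = x^3 + 6x^2 + 12x - 120

Set β = α + 2 = ∛(128), so β^3 = 128. Then (α + 2)^3 - 128 = 0, i.e. α is a root of g(x) = (x + 2)^3 - 128 = x^3 + 6x^2 + 12x - 120. Since g(x) = h(x + 2) where h(x) = x^3 - 128, and h is irreducible over Q (because 128 is not a perfect cube, so h has no rational root, and a monic cubic with no rational root is irreducible), g is also irreducible (irreducibility is preserved under the substitution x → x + 2). Hence m_α(x) = x^3 + 6x^2 + 12x - 120.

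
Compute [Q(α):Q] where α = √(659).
[Q(α):Q] = 2

[Q(α):Q] equals the degree of the minimal polynomial of α. Here α^2 = 659 and x^2 - 659 is irreducible (d = 659 is squarefree, ≠ 1, hence not a square), so deg(m_α) = 2. Thus [Q(α):Q] = 2.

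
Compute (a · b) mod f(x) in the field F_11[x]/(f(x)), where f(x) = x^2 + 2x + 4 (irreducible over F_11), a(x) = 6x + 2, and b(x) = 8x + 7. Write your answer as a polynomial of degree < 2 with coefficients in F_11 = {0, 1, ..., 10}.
a · b ≡ 6x + 9 (mod f(x))

Multiply in F_11[x]: a(x)·b(x) = (6x + 2)·(8x + 7) = 4x^2 + 3x + 3. This has degree ≥ 2, so divide by f(x) over F_11: 4x^2 + 3x + 3 = (4)·(x^2 + 2x + 4) + (6x + 9). Hence a·b ≡ 6x + 9 (mod f). (F_11[x]/(f) is a field with 11^2 = 121 elements since f is irreducible of degree 2.)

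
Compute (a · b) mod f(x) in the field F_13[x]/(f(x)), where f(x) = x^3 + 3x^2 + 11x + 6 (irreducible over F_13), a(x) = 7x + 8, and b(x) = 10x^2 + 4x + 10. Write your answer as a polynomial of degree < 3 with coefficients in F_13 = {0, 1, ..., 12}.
a · b ≡ 2x^2 + 8x + 11 (mod f(x))

Multiply in F_13[x]: a(x)·b(x) = (7x + 8)·(10x^2 + 4x + 10) = 5x^3 + 4x^2 + 11x + 2. This has degree ≥ 3, so divide by f(x) over F_13: 5x^3 + 4x^2 + 11x + 2 = (5)·(x^3 + 3x^2 + 11x + 6) + (2x^2 + 8x + 11). Hence a·b ≡ 2x^2 + 8x + 11 (mod f). (F_13[x]/(f) is a field with 13^3 = 2197 elements since f is irreducible of degree 3.)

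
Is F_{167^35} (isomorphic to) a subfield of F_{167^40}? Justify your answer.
No: F_{167^35} is not a subfield of F_{167^40}

F_{p^m} embeds in F_{p^n} iff m | n. Here 35 ∤ 40 (since 40 = 1·35 + 5 with remainder 5 ≠ 0), so F_{167^35} is not a subfield of F_{167^40}. Equivalently: if it were, the tower law would give 35 = [F_{167^35}:F_167] dividing [F_{167^40}:F_167] = 40, contradiction.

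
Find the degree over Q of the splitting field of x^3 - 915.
[K : Q] = 6

The roots of x^3 - 915 are ∛915, ω∛915, ω^2∛915 where ω = e^(2πi/3) is a primitive cube root of unity, so K = Q(∛915, ω). Now [Q(∛915):Q] = 3 (since 915 is not a perfect cube, x^3 - 915 is irreducible) and [Q(ω):Q] = 2. Both 2 and 3 divide [K:Q], and [K:Q] ≤ 3·2 = 6, so [K:Q] = 6. (Equivalently: Q(∛915) ⊂ R but ω ∉ R, so [K : Q(∛915)] = 2.)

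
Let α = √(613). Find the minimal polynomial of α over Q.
m_α(x) = x^2 - 613

α satisfies α^2 - 613 = 0, so x^2 - 613 annihilates α. Since d = 613 is squarefree and ≠ 1, it is not a perfect square in Q, so x^2 - 613 has no rational root and is therefore irreducible over Q (a degree-2 polynomial over a field is irreducible iff it has no root). Hence m_α(x) = x^2 - 613.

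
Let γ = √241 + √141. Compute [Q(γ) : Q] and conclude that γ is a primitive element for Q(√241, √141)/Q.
[Q(γ) : Q] = 4 (equivalently, Q(γ) = Q(√241, √141))

Obviously Q(γ) ⊆ Q(√241, √141), and [Q(√241, √141):Q] = 4 (since 241, 141 are distinct squarefree integers > 1 with 33981 not a perfect square). To show equality we compute the minimal polynomial of γ. From γ = √241 + √141: γ^2 = 241 + 2√(33981) + 141 = 382 + 2√(33981), so γ^2 - 382 = 2√(33981); squaring, (γ^2 - 382)^2 = 4·33981, i.e. γ^4 - 764γ^2 + 145924 - 135924 = 0, i.e. γ^4 - 764γ^2 + 10000 = 0. So γ is a root of x^4 - 764x^2 + 10000. This polynomial is irreducible over Q: it has no rational root (each ±√241 ± √141 is irrational), and any factorization into two quadratics over Q would force √(33981) ∈ Q (pairing opposite roots) or √241, √141 ∈ Q (other pairings), all impossible. Hence [Q(γ):Q] = 4 = [Q(√241, √141):Q], so Q(γ) = Q(√241, √141).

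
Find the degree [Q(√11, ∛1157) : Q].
[Q(√11, ∛1157) : Q] = 6

Let L = Q(√11, ∛1157). Since Q(√11) ⊂ L and [Q(√11):Q] = 2, the tower law gives 2 | [L:Q]. Likewise Q(∛1157) ⊂ L with [Q(∛1157):Q] = 3 (because 1157 is not a perfect cube), so 3 | [L:Q]. As gcd(2,3) = 1, [L:Q] is divisible by 6. Conversely L is generated over Q by √11 and ∛1157, so [L:Q] ≤ 2·3 = 6. Therefore [Q(√11, ∛1157) : Q] = 6.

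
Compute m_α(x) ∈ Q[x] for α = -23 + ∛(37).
m_α(x) = x^3 + 69x^2 + 1587x + 12130

Set β = α + 23 = ∛(37), so β^3 = 37. Then (α + 23)^3 - 37 = 0, i.e. α is a root of g(x) = (x + 23)^3 - 37 = x^3 + 69x^2 + 1587x + 12130. Since g(x) = h(x + 23) where h(x) = x^3 - 37, and h is irreducible over Q (because 37 is not a perfect cube, so h has no rational root, and a monic cubic with no rational root is irreducible), g is also irreducible (irreducibility is preserved under the substitution x → x + 23). Hence m_α(x) = x^3 + 69x^2 + 1587x + 12130.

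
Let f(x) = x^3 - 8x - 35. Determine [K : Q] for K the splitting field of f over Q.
[K : Q] = 6

By the rational root test, any rational root of the monic integer polynomial f(x) = x^3 - 8x - 35 must be an integer dividing the constant term -35, i.e. one of ±{1, 5, 7, 35}. Evaluating: f(1) = -42, f(-1) = -28, f(5) = 50, f(-5) = -120, f(7) = 252, f(-7) = -322, f(35) = 42560, f(-35) = -42630; none is 0, so f has no rational root and is therefore irreducible over Q (a cubic with no linear factor over a field is irreducible). For an irreducible cubic, the Galois group is A_3 or S_3 according as the discriminant disc(f) = -4a^3 - 27b^2 = -4·(-8)^3 - 27·(-35)^2 = -31027 is or is not a square in Q. Here disc(f) = -31027 is not a perfect square in Q, so the Galois group of f over Q is not contained in A_3 and must be all of S_3. The splitting field has degree |S_3| = 6 over Q, so [K : Q] = 6.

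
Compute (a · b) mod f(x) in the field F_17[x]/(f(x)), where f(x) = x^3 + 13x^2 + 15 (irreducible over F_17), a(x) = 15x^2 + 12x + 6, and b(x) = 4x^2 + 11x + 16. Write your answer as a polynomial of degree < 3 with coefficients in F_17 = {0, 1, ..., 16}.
a · b ≡ 15x^2 + 4x + 16 (mod f(x))

Multiply in F_17[x]: a(x)·b(x) = (15x^2 + 12x + 6)·(4x^2 + 11x + 16) = 9x^4 + 9x^3 + 5x^2 + 3x + 11. This has degree ≥ 3, so divide by f(x) over F_17: 9x^4 + 9x^3 + 5x^2 + 3x + 11 = (9x + 11)·(x^3 + 13x^2 + 15) + (15x^2 + 4x + 16). Hence a·b ≡ 15x^2 + 4x + 16 (mod f). (F_17[x]/(f) is a field with 17^3 = 4913 elements since f is irreducible of degree 3.)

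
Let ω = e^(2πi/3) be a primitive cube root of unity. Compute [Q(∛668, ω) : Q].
[Q(∛668, ω) : Q] = 6

[Q(∛668):Q] = 3 (min poly x^3 - 668, irreducible since 668 is not a perfect cube). [Q(ω):Q] = 2 (min poly x^2 + x + 1). Since Q(∛668) ⊂ R and ω ∉ R, we have ω ∉ Q(∛668), so x^2 + x + 1 remains irreducible over Q(∛668) and [Q(∛668, ω) : Q(∛668)] = 2. By the tower law, [Q(∛668, ω) : Q] = 3 · 2 = 6. (In fact Q(∛668, ω) is the splitting field of x^3 - 668 over Q.)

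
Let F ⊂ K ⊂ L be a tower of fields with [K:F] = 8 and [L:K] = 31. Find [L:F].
[L:F] = 248

The tower law says that for any tower of field extensions F ⊂ K ⊂ L with finite degrees, [L:F] = [L:K] · [K:F]. Here this gives [L:F] = 31 · 8 = 248.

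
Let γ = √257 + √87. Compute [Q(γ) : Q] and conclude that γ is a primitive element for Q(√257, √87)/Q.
[Q(γ) : Q] = 4 (equivalently, Q(γ) = Q(√257, √87))

Obviously Q(γ) ⊆ Q(√257, √87), and [Q(√257, √87):Q] = 4 (since 257, 87 are distinct squarefree integers > 1 with 22359 not a perfect square). To show equality we compute the minimal polynomial of γ. From γ = √257 + √87: γ^2 = 257 + 2√(22359) + 87 = 344 + 2√(22359), so γ^2 - 344 = 2√(22359); squaring, (γ^2 - 344)^2 = 4·22359, i.e. γ^4 - 688γ^2 + 118336 - 89436 = 0, i.e. γ^4 - 688γ^2 + 28900 = 0. So γ is a root of x^4 - 688x^2 + 28900. This polynomial is irreducible over Q: it has no rational root (each ±√257 ± √87 is irrational), and any factorization into two quadratics over Q would force √(22359) ∈ Q (pairing opposite roots) or √257, √87 ∈ Q (other pairings), all impossible. Hence [Q(γ):Q] = 4 = [Q(√257, √87):Q], so Q(γ) = Q(√257, √87).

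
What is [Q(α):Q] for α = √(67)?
[Q(α):Q] = 2

[Q(α):Q] equals the degree of the minimal polynomial of α. Here α^2 = 67 and x^2 - 67 is irreducible (d = 67 is squarefree, ≠ 1, hence not a square), so deg(m_α) = 2. Thus [Q(α):Q] = 2.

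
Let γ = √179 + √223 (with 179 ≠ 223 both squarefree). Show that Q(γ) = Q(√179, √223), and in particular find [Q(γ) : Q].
[Q(γ) : Q] = 4 (equivalently, Q(γ) = Q(√179, √223))

Obviously Q(γ) ⊆ Q(√179, √223), and [Q(√179, √223):Q] = 4 (since 179, 223 are distinct squarefree integers > 1 with 39917 not a perfect square). To show equality we compute the minimal polynomial of γ. From γ = √179 + √223: γ^2 = 179 + 2√(39917) + 223 = 402 + 2√(39917), so γ^2 - 402 = 2√(39917); squaring, (γ^2 - 402)^2 = 4·39917, i.e. γ^4 - 804γ^2 + 161604 - 159668 = 0, i.e. γ^4 - 804γ^2 + 1936 = 0. So γ is a root of x^4 - 804x^2 + 1936. This polynomial is irreducible over Q: it has no rational root (each ±√179 ± √223 is irrational), and any factorization into two quadratics over Q would force √(39917) ∈ Q (pairing opposite roots) or √179, √223 ∈ Q (other pairings), all impossible. Hence [Q(γ):Q] = 4 = [Q(√179, √223):Q], so Q(γ) = Q(√179, √223).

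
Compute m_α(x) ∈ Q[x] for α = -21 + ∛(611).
m_α(x) = x^3 + 63x^2 + 1323x + 8650

Set β = α + 21 = ∛(611), so β^3 = 611. Then (α + 21)^3 - 611 = 0, i.e. α is a root of g(x) = (x + 21)^3 - 611 = x^3 + 63x^2 + 1323x + 8650. Since g(x) = h(x + 21) where h(x) = x^3 - 611, and h is irreducible over Q (because 611 is not a perfect cube, so h has no rational root, and a monic cubic with no rational root is irreducible), g is also irreducible (irreducibility is preserved under the substitution x → x + 21). Hence m_α(x) = x^3 + 63x^2 + 1323x + 8650.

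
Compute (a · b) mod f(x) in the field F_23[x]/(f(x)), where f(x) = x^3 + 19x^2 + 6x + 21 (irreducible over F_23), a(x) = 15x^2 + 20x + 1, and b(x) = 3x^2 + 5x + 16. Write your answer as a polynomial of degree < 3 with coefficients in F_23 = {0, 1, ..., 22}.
a · b ≡ 22x^2 + 20x + 2 (mod f(x))

Multiply in F_23[x]: a(x)·b(x) = (15x^2 + 20x + 1)·(3x^2 + 5x + 16) = 22x^4 + 20x^3 + 21x^2 + 3x + 16. This has degree ≥ 3, so divide by f(x) over F_23: 22x^4 + 20x^3 + 21x^2 + 3x + 16 = (22x + 16)·(x^3 + 19x^2 + 6x + 21) + (22x^2 + 20x + 2). Hence a·b ≡ 22x^2 + 20x + 2 (mod f). (F_23[x]/(f) is a field with 23^3 = 12167 elements since f is irreducible of degree 3.)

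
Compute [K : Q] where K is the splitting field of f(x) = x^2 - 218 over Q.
[K : Q] = 2

f(x) = x^2 - 218 factors as (x - √218)(x + √218). The splitting field is K = Q(√218). Since 218 is squarefree and > 1, it is not a perfect square, so x^2 - 218 is irreducible over Q and [Q(√218) : Q] = 2. Hence [K : Q] = 2.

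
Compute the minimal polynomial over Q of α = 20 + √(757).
m_α(x) = x^2 - 40x - 357

From α - 20 = √(757), squaring gives (α - 20)^2 = 757, i.e. α^2 - 40α + 400 = 757, so α^2 - 40α - 357 = 0. The discriminant of x^2 - 40x - 357 is (-40)^2 - 4·(-357) = 1600 + 1428 = 3028, and 4·(757) is not a perfect square in Q since 757 is squarefree and ≠ 1. Hence x^2 - 40x - 357 is irreducible over Q and is the minimal polynomial of α.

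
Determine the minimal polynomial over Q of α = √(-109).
m_α(x) = x^2 + 109

α satisfies α^2 + 109 = 0, so x^2 + 109 annihilates α. Since d = -109 is squarefree and ≠ 1, it is not a perfect square in Q, so x^2 + 109 has no rational root and is therefore irreducible over Q (a degree-2 polynomial over a field is irreducible iff it has no root). Hence m_α(x) = x^2 + 109.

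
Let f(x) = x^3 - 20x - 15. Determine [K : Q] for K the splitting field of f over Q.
[K : Q] = 6

By the rational root test, any rational root of the monic integer polynomial f(x) = x^3 - 20x - 15 must be an integer dividing the constant term -15, i.e. one of ±{1, 3, 5, 15}. Evaluating: f(1) = -34, f(-1) = 4, f(3) = -48, f(-3) = 18, f(5) = 10, f(-5) = -40, f(15) = 3060, f(-15) = -3090; none is 0, so f has no rational root and is therefore irreducible over Q (a cubic with no linear factor over a field is irreducible). For an irreducible cubic, the Galois group is A_3 or S_3 according as the discriminant disc(f) = -4a^3 - 27b^2 = -4·(-20)^3 - 27·(-15)^2 = 25925 is or is not a square in Q. Here disc(f) = 25925 is not a perfect square in Q, so the Galois group of f over Q is not contained in A_3 and must be all of S_3. The splitting field has degree |S_3| = 6 over Q, so [K : Q] = 6.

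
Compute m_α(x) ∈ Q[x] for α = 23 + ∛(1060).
m_α(x) = x^3 - 69x^2 + 1587x - 13227

Set β = α - 23 = ∛(1060), so β^3 = 1060. Then (α - 23)^3 - 1060 = 0, i.e. α is a root of g(x) = (x - 23)^3 - 1060 = x^3 - 69x^2 + 1587x - 13227. Since g(x) = h(x - 23) where h(x) = x^3 - 1060, and h is irreducible over Q (because 1060 is not a perfect cube, so h has no rational root, and a monic cubic with no rational root is irreducible), g is also irreducible (irreducibility is preserved under the substitution x → x - 23). Hence m_α(x) = x^3 - 69x^2 + 1587x - 13227.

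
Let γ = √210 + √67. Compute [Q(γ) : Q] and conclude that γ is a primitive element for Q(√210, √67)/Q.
[Q(γ) : Q] = 4 (equivalently, Q(γ) = Q(√210, √67))

Obviously Q(γ) ⊆ Q(√210, √67), and [Q(√210, √67):Q] = 4 (since 210, 67 are distinct squarefree integers > 1 with 14070 not a perfect square). To show equality we compute the minimal polynomial of γ. From γ = √210 + √67: γ^2 = 210 + 2√(14070) + 67 = 277 + 2√(14070), so γ^2 - 277 = 2√(14070); squaring, (γ^2 - 277)^2 = 4·14070, i.e. γ^4 - 554γ^2 + 76729 - 56280 = 0, i.e. γ^4 - 554γ^2 + 20449 = 0. So γ is a root of x^4 - 554x^2 + 20449. This polynomial is irreducible over Q: it has no rational root (each ±√210 ± √67 is irrational), and any factorization into two quadratics over Q would force √(14070) ∈ Q (pairing opposite roots) or √210, √67 ∈ Q (other pairings), all impossible. Hence [Q(γ):Q] = 4 = [Q(√210, √67):Q], so Q(γ) = Q(√210, √67).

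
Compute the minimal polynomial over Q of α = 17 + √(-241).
m_α(x) = x^2 - 34x + 530

From α - 17 = √(-241), squaring gives (α - 17)^2 = -241, i.e. α^2 - 34α + 289 = -241, so α^2 - 34α + 530 = 0. The discriminant of x^2 - 34x + 530 is (-34)^2 - 4·(530) = 1156 - 2120 = -964, and 4·(-241) is not a perfect square in Q since -241 is squarefree and ≠ 1. Hence x^2 - 34x + 530 is irreducible over Q and is the minimal polynomial of α.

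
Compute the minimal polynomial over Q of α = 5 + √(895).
m_α(x) = x^2 - 10x - 870

From α - 5 = √(895), squaring gives (α - 5)^2 = 895, i.e. α^2 - 10α + 25 = 895, so α^2 - 10α - 870 = 0. The discriminant of x^2 - 10x - 870 is (-10)^2 - 4·(-870) = 100 + 3480 = 3580, and 4·(895) is not a perfect square in Q since 895 is squarefree and ≠ 1. Hence x^2 - 10x - 870 is irreducible over Q and is the minimal polynomial of α.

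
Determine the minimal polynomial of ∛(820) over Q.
m_α(x) = x^3 - 820

α satisfies α^3 = 820, so x^3 - 820 annihilates α. By the rational root test, a rational root p/q (in lowest terms) of x^3 - 820 would satisfy p^3 = 820 q^3, forcing q = 1 and p^3 = 820; but 820 is not a perfect cube, contradiction. A monic cubic over Q with no rational root is irreducible (any nontrivial factorization would include a linear factor). Hence x^3 - 820 is the minimal polynomial of α, and in particular [Q(α):Q] = 3.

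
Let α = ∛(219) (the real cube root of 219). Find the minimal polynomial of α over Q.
m_α(x) = x^3 - 219

α satisfies α^3 = 219, so x^3 - 219 annihilates α. By the rational root test, a rational root p/q (in lowest terms) of x^3 - 219 would satisfy p^3 = 219 q^3, forcing q = 1 and p^3 = 219; but 219 is not a perfect cube, contradiction. A monic cubic over Q with no rational root is irreducible (any nontrivial factorization would include a linear factor). Hence x^3 - 219 is the minimal polynomial of α, and in particular [Q(α):Q] = 3.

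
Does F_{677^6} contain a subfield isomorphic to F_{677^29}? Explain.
No: F_{677^29} is not a subfield of F_{677^6}

F_{p^m} embeds in F_{p^n} iff m | n. Here 29 ∤ 6 (since 6 = 0·29 + 6 with remainder 6 ≠ 0), so F_{677^29} is not a subfield of F_{677^6}. Equivalently: if it were, the tower law would give 29 = [F_{677^29}:F_677] dividing [F_{677^6}:F_677] = 6, contradiction.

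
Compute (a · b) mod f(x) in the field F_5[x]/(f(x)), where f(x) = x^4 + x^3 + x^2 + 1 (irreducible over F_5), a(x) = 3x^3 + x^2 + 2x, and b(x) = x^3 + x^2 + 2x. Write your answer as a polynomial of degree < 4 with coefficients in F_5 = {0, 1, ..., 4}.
a · b ≡ 3x^3 + x^2 + 4x (mod f(x))

Multiply in F_5[x]: a(x)·b(x) = (3x^3 + x^2 + 2x)·(x^3 + x^2 + 2x) = 3x^6 + 4x^5 + 4x^4 + 4x^3 + 4x^2. This has degree ≥ 4, so divide by f(x) over F_5: 3x^6 + 4x^5 + 4x^4 + 4x^3 + 4x^2 = (3x^2 + x)·(x^4 + x^3 + x^2 + 1) + (3x^3 + x^2 + 4x). Hence a·b ≡ 3x^3 + x^2 + 4x (mod f). (F_5[x]/(f) is a field with 5^4 = 625 elements since f is irreducible of degree 4.)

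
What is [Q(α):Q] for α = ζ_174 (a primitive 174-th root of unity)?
[Q(α):Q] = 56

The minimal polynomial of ζ_174 over Q is the 174-th cyclotomic polynomial Φ_174(x), which is irreducible over Q and has degree φ(174) = 56. Hence [Q(α):Q] = φ(174) = 56.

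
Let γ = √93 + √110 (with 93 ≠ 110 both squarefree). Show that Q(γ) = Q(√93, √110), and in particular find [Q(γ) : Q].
[Q(γ) : Q] = 4 (equivalently, Q(γ) = Q(√93, √110))

Obviously Q(γ) ⊆ Q(√93, √110), and [Q(√93, √110):Q] = 4 (since 93, 110 are distinct squarefree integers > 1 with 10230 not a perfect square). To show equality we compute the minimal polynomial of γ. From γ = √93 + √110: γ^2 = 93 + 2√(10230) + 110 = 203 + 2√(10230), so γ^2 - 203 = 2√(10230); squaring, (γ^2 - 203)^2 = 4·10230, i.e. γ^4 - 406γ^2 + 41209 - 40920 = 0, i.e. γ^4 - 406γ^2 + 289 = 0. So γ is a root of x^4 - 406x^2 + 289. This polynomial is irreducible over Q: it has no rational root (each ±√93 ± √110 is irrational), and any factorization into two quadratics over Q would force √(10230) ∈ Q (pairing opposite roots) or √93, √110 ∈ Q (other pairings), all impossible. Hence [Q(γ):Q] = 4 = [Q(√93, √110):Q], so Q(γ) = Q(√93, √110).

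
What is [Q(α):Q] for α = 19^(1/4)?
[Q(α):Q] = 4

α is a root of x^4 - 19. By Eisenstein's criterion at the prime p = 19 (which divides the constant term 19 but p^2 = 361 does not, since 19 is squarefree), x^4 - 19 is irreducible over Q. Hence [Q(α):Q] = 4.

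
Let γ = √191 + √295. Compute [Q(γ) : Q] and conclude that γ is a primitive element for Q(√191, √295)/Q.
[Q(γ) : Q] = 4 (equivalently, Q(γ) = Q(√191, √295))

Obviously Q(γ) ⊆ Q(√191, √295), and [Q(√191, √295):Q] = 4 (since 191, 295 are distinct squarefree integers > 1 with 56345 not a perfect square). To show equality we compute the minimal polynomial of γ. From γ = √191 + √295: γ^2 = 191 + 2√(56345) + 295 = 486 + 2√(56345), so γ^2 - 486 = 2√(56345); squaring, (γ^2 - 486)^2 = 4·56345, i.e. γ^4 - 972γ^2 + 236196 - 225380 = 0, i.e. γ^4 - 972γ^2 + 10816 = 0. So γ is a root of x^4 - 972x^2 + 10816. This polynomial is irreducible over Q: it has no rational root (each ±√191 ± √295 is irrational), and any factorization into two quadratics over Q would force √(56345) ∈ Q (pairing opposite roots) or √191, √295 ∈ Q (other pairings), all impossible. Hence [Q(γ):Q] = 4 = [Q(√191, √295):Q], so Q(γ) = Q(√191, √295).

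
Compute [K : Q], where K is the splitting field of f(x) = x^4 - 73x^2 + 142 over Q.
[K : Q] = 4

Solving the quadratic in x^2: x^2 = (73 ± √(73^2 - 4·142))/2 = (73 ± √4761)/2 = (73 ± 69)/2, giving x^2 = 71 or x^2 = 2. So f(x) = (x^2 - 71)(x^2 - 2) and the roots of f are ±√71, ±√2. Hence the splitting field is K = Q(√71, √2). Since 71 and 2 are distinct squarefree integers > 1, their product 142 is not a perfect square, so √2 ∉ Q(√71). By the tower law [K:Q] = [Q(√71,√2):Q(√71)] · [Q(√71):Q] = 2 · 2 = 4.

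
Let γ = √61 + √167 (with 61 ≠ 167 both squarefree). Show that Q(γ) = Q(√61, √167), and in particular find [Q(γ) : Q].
[Q(γ) : Q] = 4 (equivalently, Q(γ) = Q(√61, √167))

Obviously Q(γ) ⊆ Q(√61, √167), and [Q(√61, √167):Q] = 4 (since 61, 167 are distinct squarefree integers > 1 with 10187 not a perfect square). To show equality we compute the minimal polynomial of γ. From γ = √61 + √167: γ^2 = 61 + 2√(10187) + 167 = 228 + 2√(10187), so γ^2 - 228 = 2√(10187); squaring, (γ^2 - 228)^2 = 4·10187, i.e. γ^4 - 456γ^2 + 51984 - 40748 = 0, i.e. γ^4 - 456γ^2 + 11236 = 0. So γ is a root of x^4 - 456x^2 + 11236. This polynomial is irreducible over Q: it has no rational root (each ±√61 ± √167 is irrational), and any factorization into two quadratics over Q would force √(10187) ∈ Q (pairing opposite roots) or √61, √167 ∈ Q (other pairings), all impossible. Hence [Q(γ):Q] = 4 = [Q(√61, √167):Q], so Q(γ) = Q(√61, √167).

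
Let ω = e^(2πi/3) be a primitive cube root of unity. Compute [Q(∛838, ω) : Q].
[Q(∛838, ω) : Q] = 6

[Q(∛838):Q] = 3 (min poly x^3 - 838, irreducible since 838 is not a perfect cube). [Q(ω):Q] = 2 (min poly x^2 + x + 1). Since Q(∛838) ⊂ R and ω ∉ R, we have ω ∉ Q(∛838), so x^2 + x + 1 remains irreducible over Q(∛838) and [Q(∛838, ω) : Q(∛838)] = 2. By the tower law, [Q(∛838, ω) : Q] = 3 · 2 = 6. (In fact Q(∛838, ω) is the splitting field of x^3 - 838 over Q.)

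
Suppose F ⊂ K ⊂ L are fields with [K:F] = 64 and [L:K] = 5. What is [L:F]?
[L:F] = 320

The tower law says that for any tower of field extensions F ⊂ K ⊂ L with finite degrees, [L:F] = [L:K] · [K:F]. Here this gives [L:F] = 5 · 64 = 320.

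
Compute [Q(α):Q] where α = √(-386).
[Q(α):Q] = 2

[Q(α):Q] equals the degree of the minimal polynomial of α. Here α^2 = -386 and x^2 + 386 is irreducible (d = -386 is squarefree, ≠ 1, hence not a square), so deg(m_α) = 2. Thus [Q(α):Q] = 2.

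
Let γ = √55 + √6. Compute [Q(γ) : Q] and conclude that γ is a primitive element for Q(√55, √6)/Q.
[Q(γ) : Q] = 4 (equivalently, Q(γ) = Q(√55, √6))

Obviously Q(γ) ⊆ Q(√55, √6), and [Q(√55, √6):Q] = 4 (since 55, 6 are distinct squarefree integers > 1 with 330 not a perfect square). To show equality we compute the minimal polynomial of γ. From γ = √55 + √6: γ^2 = 55 + 2√(330) + 6 = 61 + 2√(330), so γ^2 - 61 = 2√(330); squaring, (γ^2 - 61)^2 = 4·330, i.e. γ^4 - 122γ^2 + 3721 - 1320 = 0, i.e. γ^4 - 122γ^2 + 2401 = 0. So γ is a root of x^4 - 122x^2 + 2401. This polynomial is irreducible over Q: it has no rational root (each ±√55 ± √6 is irrational), and any factorization into two quadratics over Q would force √(330) ∈ Q (pairing opposite roots) or √55, √6 ∈ Q (other pairings), all impossible. Hence [Q(γ):Q] = 4 = [Q(√55, √6):Q], so Q(γ) = Q(√55, √6).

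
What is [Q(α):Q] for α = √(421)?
[Q(α):Q] = 2

[Q(α):Q] equals the degree of the minimal polynomial of α. Here α^2 = 421 and x^2 - 421 is irreducible (d = 421 is squarefree, ≠ 1, hence not a square), so deg(m_α) = 2. Thus [Q(α):Q] = 2.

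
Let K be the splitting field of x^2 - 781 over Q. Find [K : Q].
[K : Q] = 2

f(x) = x^2 - 781 factors as (x - √781)(x + √781). The splitting field is K = Q(√781). Since 781 is squarefree and > 1, it is not a perfect square, so x^2 - 781 is irreducible over Q and [Q(√781) : Q] = 2. Hence [K : Q] = 2.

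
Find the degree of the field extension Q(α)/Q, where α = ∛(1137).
[Q(α):Q] = 3

The minimal polynomial of α is x^3 - 1137, irreducible over Q since 1137 is not a perfect cube (so x^3 - 1137 has no rational root). Hence [Q(α):Q] = deg(m_α) = 3.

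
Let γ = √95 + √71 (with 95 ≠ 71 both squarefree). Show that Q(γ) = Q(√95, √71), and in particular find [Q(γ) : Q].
[Q(γ) : Q] = 4 (equivalently, Q(γ) = Q(√95, √71))

Obviously Q(γ) ⊆ Q(√95, √71), and [Q(√95, √71):Q] = 4 (since 95, 71 are distinct squarefree integers > 1 with 6745 not a perfect square). To show equality we compute the minimal polynomial of γ. From γ = √95 + √71: γ^2 = 95 + 2√(6745) + 71 = 166 + 2√(6745), so γ^2 - 166 = 2√(6745); squaring, (γ^2 - 166)^2 = 4·6745, i.e. γ^4 - 332γ^2 + 27556 - 26980 = 0, i.e. γ^4 - 332γ^2 + 576 = 0. So γ is a root of x^4 - 332x^2 + 576. This polynomial is irreducible over Q: it has no rational root (each ±√95 ± √71 is irrational), and any factorization into two quadratics over Q would force √(6745) ∈ Q (pairing opposite roots) or √95, √71 ∈ Q (other pairings), all impossible. Hence [Q(γ):Q] = 4 = [Q(√95, √71):Q], so Q(γ) = Q(√95, √71).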